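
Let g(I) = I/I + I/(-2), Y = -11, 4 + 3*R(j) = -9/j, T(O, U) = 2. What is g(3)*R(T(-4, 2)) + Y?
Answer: -115/12 ≈ -9.5833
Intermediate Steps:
R(j) = -4/3 - 3/j (R(j) = -4/3 + (-9/j)/3 = -4/3 - 3/j)
g(I) = 1 - I/2 (g(I) = 1 + I*(-½) = 1 - I/2)
g(3)*R(T(-4, 2)) + Y = (1 - ½*3)*(-4/3 - 3/2) - 11 = (1 - 3/2)*(-4/3 - 3*½) - 11 = -(-4/3 - 3/2)/2 - 11 = -½*(-17/6) - 11 = 17/12 - 11 = -115/12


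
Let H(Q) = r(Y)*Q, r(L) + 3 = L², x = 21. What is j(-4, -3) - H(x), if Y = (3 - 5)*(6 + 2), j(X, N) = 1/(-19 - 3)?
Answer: -116887/22 ≈ -5313.0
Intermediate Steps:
j(X, N) = -1/22 (j(X, N) = 1/(-22) = -1/22)
Y = -16 (Y = -2*8 = -16)
r(L) = -3 + L²
H(Q) = 253*Q (H(Q) = (-3 + (-16)²)*Q = (-3 + 256)*Q = 253*Q)
j(-4, -3) - H(x) = -1/22 - 253*21 = -1/22 - 1*5313 = -1/22 - 5313 = -116887/22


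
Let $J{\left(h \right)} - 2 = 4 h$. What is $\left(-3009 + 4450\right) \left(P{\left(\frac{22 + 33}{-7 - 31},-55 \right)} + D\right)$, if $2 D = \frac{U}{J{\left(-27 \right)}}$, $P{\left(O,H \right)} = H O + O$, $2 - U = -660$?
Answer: $\frac{217765361}{2014} \approx 1.0813 \cdot 10^{5}$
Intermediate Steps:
$U = 662$ ($U = 2 - -660 = 2 + 660 = 662$)
$P{\left(O,H \right)} = O + H O$
$J{\left(h \right)} = 2 + 4 h$
$D = - \frac{331}{106}$ ($D = \frac{662 \frac{1}{2 + 4 \left(-27\right)}}{2} = \frac{662 \frac{1}{2 - 108}}{2} = \frac{662 \frac{1}{-106}}{2} = \frac{662 \left(- \frac{1}{106}\right)}{2} = \frac{1}{2} \left(- \frac{331}{53}\right) = - \frac{331}{106} \approx -3.1226$)
$\left(-3009 + 4450\right) \left(P{\left(\frac{22 + 33}{-7 - 31},-55 \right)} + D\right) = \left(-3009 + 4450\right) \left(\frac{22 + 33}{-7 - 31} \left(1 - 55\right) - \frac{331}{106}\right) = 1441 \left(\frac{55}{-38} \left(-54\right) - \frac{331}{106}\right) = 1441 \left(55 \left(- \frac{1}{38}\right) \left(-54\right) - \frac{331}{106}\right) = 1441 \left(\left(- \frac{55}{38}\right) \left(-54\right) - \frac{331}{106}\right) = 1441 \left(\frac{1485}{19} - \frac{331}{106}\right) = 1441 \cdot \frac{151121}{2014} = \frac{217765361}{2014}$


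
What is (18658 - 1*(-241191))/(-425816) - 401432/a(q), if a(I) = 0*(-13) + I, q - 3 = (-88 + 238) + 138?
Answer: -171011784571/123912456 ≈ -1380.1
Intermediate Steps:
q = 291 (q = 3 + ((-88 + 238) + 138) = 3 + (150 + 138) = 3 + 288 = 291)
a(I) = I (a(I) = 0 + I = I)
(18658 - 1*(-241191))/(-425816) - 401432/a(q) = (18658 - 1*(-241191))/(-425816) - 401432/291 = (18658 + 241191)*(-1/425816) - 401432*1/291 = 259849*(-1/425816) - 401432/291 = -259849/425816 - 401432/291 = -171011784571/123912456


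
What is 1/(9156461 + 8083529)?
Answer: 1/17239990 ≈ 5.8005e-8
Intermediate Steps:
1/(9156461 + 8083529) = 1/17239990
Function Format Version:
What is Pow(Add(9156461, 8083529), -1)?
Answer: Rational(1, 17239990) ≈ 5.8005e-8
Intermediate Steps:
Pow(Add(9156461, 8083529), -1) = Pow(17239990, -1) = Rational(1, 17239990)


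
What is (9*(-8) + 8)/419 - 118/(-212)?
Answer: 17937/44414 ≈ 0.40386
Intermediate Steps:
(9*(-8) + 8)/419 - 118/(-212) = (-72 + 8)*(1/419) - 118*(-1/212) = -64*1/419 + 59/106 = -64/419 + 59/106 = 17937/44414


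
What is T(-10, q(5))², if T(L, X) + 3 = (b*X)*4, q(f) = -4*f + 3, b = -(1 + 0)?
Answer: 4225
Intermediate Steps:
b = -1 (b = -1*1 = -1)
q(f) = 3 - 4*f
T(L, X) = -3 - 4*X (T(L, X) = -3 - X*4 = -3 - 4*X)
T(-10, q(5))² = (-3 - 4*(3 - 4*5))² = (-3 - 4*(3 - 20))² = (-3 - 4*(-17))² = (-3 + 68)² = 65² = 4225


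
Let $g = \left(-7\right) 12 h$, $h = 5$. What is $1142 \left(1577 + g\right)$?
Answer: $1321294$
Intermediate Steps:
$g = -420$ ($g = \left(-7\right) 12 \cdot 5 = \left(-84\right) 5 = -420$)
$1142 \left(1577 + g\right) = 1142 \left(1577 - 420\right) = 1142 \cdot 1157 = 1321294$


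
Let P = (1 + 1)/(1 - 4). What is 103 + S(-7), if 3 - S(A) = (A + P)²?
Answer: 425/9 ≈ 47.222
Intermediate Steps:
P = -⅔ (P = 2/(-3) = 2*(-⅓) = -⅔ ≈ -0.66667)
S(A) = 3 - (-⅔ + A)² (S(A) = 3 - (A - ⅔)² = 3 - (-⅔ + A)²)
103 + S(-7) = 103 + (3 - (-2 + 3*(-7))²/9) = 103 + (3 - (-2 - 21)²/9) = 103 + (3 - ⅑*(-23)²) = 103 + (3 - ⅑*529) = 103 + (3 - 529/9) = 103 - 502/9 = 425/9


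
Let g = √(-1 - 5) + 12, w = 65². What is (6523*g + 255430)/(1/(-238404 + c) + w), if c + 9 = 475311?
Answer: 79054283988/1000894051 + 1545285654*I*√6/1000894051 ≈ 78.984 + 3.7818*I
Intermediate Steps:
c = 475302 (c = -9 + 475311 = 475302)
w = 4225
g = 12 + I*√6 (g = √(-6) + 12 = I*√6 + 12 = 12 + I*√6 ≈ 12.0 + 2.4495*I)
(6523*g + 255430)/(1/(-238404 + c) + w) = (6523*(12 + I*√6) + 255430)/(1/(-238404 + 475302) + 4225) = ((78276 + 6523*I*√6) + 255430)/(1/236898 + 4225) = (333706 + 6523*I*√6)/(1/236898 + 4225) = (333706 + 6523*I*√6)/(1000894051/236898) = (333706 + 6523*I*√6)*(236898/1000894051) = 79054283988/1000894051 + 1545285654*I*√6/1000894051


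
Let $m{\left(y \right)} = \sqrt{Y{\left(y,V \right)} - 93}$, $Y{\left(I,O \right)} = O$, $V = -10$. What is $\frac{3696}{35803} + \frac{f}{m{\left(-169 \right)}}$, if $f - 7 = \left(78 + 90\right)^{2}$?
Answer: $\frac{3696}{35803} - \frac{28231 i \sqrt{103}}{103} \approx 0.10323 - 2781.7 i$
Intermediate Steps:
$m{\left(y \right)} = i \sqrt{103}$ ($m{\left(y \right)} = \sqrt{-10 - 93} = \sqrt{-103} = i \sqrt{103}$)
$f = 28231$ ($f = 7 + \left(78 + 90\right)^{2} = 7 + 168^{2} = 7 + 28224 = 28231$)
$\frac{3696}{35803} + \frac{f}{m{\left(-169 \right)}} = \frac{3696}{35803} + \frac{28231}{i \sqrt{103}} = 3696 \cdot \frac{1}{35803} + 28231 \left(- \frac{i \sqrt{103}}{103}\right) = \frac{3696}{35803} - \frac{28231 i \sqrt{103}}{103}$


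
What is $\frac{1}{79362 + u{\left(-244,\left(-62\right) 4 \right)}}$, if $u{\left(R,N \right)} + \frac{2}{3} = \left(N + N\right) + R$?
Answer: $\frac{3}{235864} \approx 1.2719 \cdot 10^{-5}$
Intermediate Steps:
$u{\left(R,N \right)} = - \frac{2}{3} + R + 2 N$ ($u{\left(R,N \right)} = - \frac{2}{3} + \left(\left(N + N\right) + R\right) = - \frac{2}{3} + \left(2 N + R\right) = - \frac{2}{3} + \left(R + 2 N\right) = - \frac{2}{3} + R + 2 N$)
$\frac{1}{79362 + u{\left(-244,\left(-62\right) 4 \right)}} = \frac{1}{79362 - \left(\frac{734}{3} - \left(-124\right) 4\right)} = \frac{1}{79362 - \frac{2222}{3}} = \frac{1}{\frac{235864}{3}} = \frac{3}{235864}$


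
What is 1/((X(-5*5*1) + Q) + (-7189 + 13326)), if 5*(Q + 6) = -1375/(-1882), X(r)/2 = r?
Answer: 1882/11444717 ≈ 0.00016444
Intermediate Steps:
X(r) = 2*r
Q = -11017/1882 (Q = -6 + (-1375/(-1882))/5 = -6 + (-1375*(-1/1882))/5 = -6 + (1/5)*(1375/1882) = -6 + 275/1882 = -11017/1882 ≈ -5.8539)
1/((X(-5*5*1) + Q) + (-7189 + 13326)) = 1/((2*(-5*5*1) - 11017/1882) + (-7189 + 13326)) = 1/((2*(-25*1) - 11017/1882) + 6137) = 1/((2*(-25) - 11017/1882) + 6137) = 1/((-50 - 11017/1882) + 6137) = 1/(-105117/1882 + 6137) = 1/(11444717/1882) = 1882/11444717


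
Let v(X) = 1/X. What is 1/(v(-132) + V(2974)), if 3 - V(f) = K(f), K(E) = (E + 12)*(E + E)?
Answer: -132/2344415701 ≈ -5.6304e-8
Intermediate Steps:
K(E) = 2*E*(12 + E) (K(E) = (12 + E)*(2*E) = 2*E*(12 + E))
V(f) = 3 - 2*f*(12 + f)
1/(v(-132) + V(2974)) = 1/(1/(-132) + (3 - 2*2974*(12 + 2974))) = 1/(-1/132 + (3 - 2*2974*2986)) = 1/(-1/132 + (3 - 17760728)) = 1/(-1/132 - 17760725) = 1/(-2344415701/132) = -132/2344415701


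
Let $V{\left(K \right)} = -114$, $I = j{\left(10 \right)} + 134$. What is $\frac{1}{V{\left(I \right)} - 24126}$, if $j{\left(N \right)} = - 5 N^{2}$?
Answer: $- \frac{1}{24240} \approx -4.1254 \cdot 10^{-5}$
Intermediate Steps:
$I = -366$ ($I = - 5 \cdot 10^{2} + 134 = \left(-5\right) 100 + 134 = -500 + 134 = -366$)
$\frac{1}{V{\left(I \right)} - 24126} = \frac{1}{-114 - 24126} = \frac{1}{-24240} = - \frac{1}{24240}$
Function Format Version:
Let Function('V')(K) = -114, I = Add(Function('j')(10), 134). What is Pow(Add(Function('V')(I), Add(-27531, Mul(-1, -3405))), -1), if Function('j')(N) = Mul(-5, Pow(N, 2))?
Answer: Rational(-1, 24240) ≈ -4.1254e-5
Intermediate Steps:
I = -366 (I = Add(Mul(-5, Pow(10, 2)), 134) = Add(Mul(-5, 100), 134) = Add(-500, 134) = -366)
Pow(Add(Function('V')(I), Add(-27531, Mul(-1, -3405))), -1) = Pow(Add(-114, Add(-27531, Mul(-1, -3405))), -1) = Pow(Add(-114, Add(-27531, 3405)), -1) = Pow(Add(-114, -24126), -1) = Pow(-24240, -1) = Rational(-1, 24240)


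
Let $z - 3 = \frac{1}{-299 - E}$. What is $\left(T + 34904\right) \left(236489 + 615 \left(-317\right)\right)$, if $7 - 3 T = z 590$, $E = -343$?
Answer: $\frac{15676198387}{11} \approx 1.4251 \cdot 10^{9}$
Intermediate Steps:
$z = \frac{133}{44}$ ($z = 3 + \frac{1}{-299 - -343} = 3 + \frac{1}{-299 + 343} = 3 + \frac{1}{44} = \frac{133}{44} \approx 3.0227$)
$T = - \frac{13027}{22}$ ($T = \frac{7}{3} - \frac{\frac{133}{44} \cdot 590}{3} = \frac{7}{3} - \frac{39235}{66} = - \frac{13027}{22} \approx -592.14$)
$\left(T + 34904\right) \left(236489 + 615 \left(-317\right)\right) = \left(- \frac{13027}{22} + 34904\right) \left(236489 + 615 \left(-317\right)\right) = \frac{754861 \left(236489 - 194955\right)}{22} = \frac{754861}{22} \cdot 41534 = \frac{15676198387}{11}$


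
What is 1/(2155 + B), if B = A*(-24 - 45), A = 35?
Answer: -1/260 ≈ -0.0038462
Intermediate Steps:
B = -2415 (B = 35*(-24 - 45) = 35*(-69) = -2415)
1/(2155 + B) = 1/(2155 - 2415) = 1/(-260) = -1/260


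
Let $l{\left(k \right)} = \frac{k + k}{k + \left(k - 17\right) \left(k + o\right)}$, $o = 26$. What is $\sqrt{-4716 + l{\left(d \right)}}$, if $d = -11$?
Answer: $\frac{i \sqrt{876039394}}{431} \approx 68.673 i$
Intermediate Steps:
$l{\left(k \right)} = \frac{2 k}{k + \left(-17 + k\right) \left(26 + k\right)}$ ($l{\left(k \right)} = \frac{k + k}{k + \left(k - 17\right) \left(k + 26\right)} = \frac{2 k}{k + \left(-17 + k\right) \left(26 + k\right)}$)
$\sqrt{-4716 + l{\left(d \right)}} = \sqrt{-4716 + 2 \left(-11\right) \frac{1}{-442 + \left(-11\right)^{2} + 10 \left(-11\right)}} = \sqrt{-4716 + 2 \left(-11\right) \frac{1}{-442 + 121 - 110}} = \sqrt{-4716 + 2 \left(-11\right) \frac{1}{-431}} = \sqrt{-4716 + 2 \left(-11\right) \left(- \frac{1}{431}\right)} = \sqrt{-4716 + \frac{22}{431}} = \sqrt{- \frac{2032574}{431}} = \frac{i \sqrt{876039394}}{431}$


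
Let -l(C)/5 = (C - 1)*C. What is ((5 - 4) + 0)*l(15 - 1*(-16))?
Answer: -4650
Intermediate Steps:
l(C) = -5*C*(-1 + C) (l(C) = -5*(C - 1)*C = -5*(-1 + C)*C = -5*C*(-1 + C))
((5 - 4) + 0)*l(15 - 1*(-16)) = ((5 - 4) + 0)*(5*(15 - 1*(-16))*(1 - (15 - 1*(-16)))) = (1 + 0)*(5*(15 + 16)*(1 - (15 + 16))) = 1*(5*31*(1 - 1*31)) = 1*(5*31*(1 - 31)) = 1*(5*31*(-30)) = 1*(-4650) = -4650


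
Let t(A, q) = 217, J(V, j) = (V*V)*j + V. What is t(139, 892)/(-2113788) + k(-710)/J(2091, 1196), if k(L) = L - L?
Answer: -217/2113788 ≈ -0.00010266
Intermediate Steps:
J(V, j) = V + j*V² (J(V, j) = V²*j + V = j*V² + V = V + j*V²)
k(L) = 0
t(139, 892)/(-2113788) + k(-710)/J(2091, 1196) = 217/(-2113788) + 0/((2091*(1 + 2091*1196))) = 217*(-1/2113788) + 0/((2091*(1 + 2500836))) = -217/2113788 + 0/((2091*2500837)) = -217/2113788 + 0/5229250167 = -217/2113788 + 0*(1/5229250167) = -217/2113788 + 0 = -217/2113788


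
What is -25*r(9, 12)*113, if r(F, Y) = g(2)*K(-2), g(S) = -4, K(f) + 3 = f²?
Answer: 11300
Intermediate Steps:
K(f) = -3 + f²
r(F, Y) = -4 (r(F, Y) = -4*(-3 + (-2)²) = -4*(-3 + 4) = -4*1 = -4)
-25*r(9, 12)*113 = -25*(-4)*113 = 100*113 = 11300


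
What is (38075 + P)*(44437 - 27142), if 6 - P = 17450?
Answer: 356813145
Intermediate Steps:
P = -17444 (P = 6 - 1*17450 = 6 - 17450 = -17444)
(38075 + P)*(44437 - 27142) = (38075 - 17444)*(44437 - 27142) = 20631*17295 = 356813145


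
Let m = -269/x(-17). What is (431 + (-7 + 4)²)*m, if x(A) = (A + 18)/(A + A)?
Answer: 4024240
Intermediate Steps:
x(A) = (18 + A)/(2*A) (x(A) = (18 + A)/((2*A)) = (18 + A)*(1/(2*A)) = (18 + A)/(2*A))
m = 9146 (m = -269*(-34/(18 - 17)) = -269/((½)*(-1/17)*1) = -269/(-1/34) = -269*(-34) = 9146)
(431 + (-7 + 4)²)*m = (431 + (-7 + 4)²)*9146 = (431 + (-3)²)*9146 = (431 + 9)*9146 = 440*9146 = 4024240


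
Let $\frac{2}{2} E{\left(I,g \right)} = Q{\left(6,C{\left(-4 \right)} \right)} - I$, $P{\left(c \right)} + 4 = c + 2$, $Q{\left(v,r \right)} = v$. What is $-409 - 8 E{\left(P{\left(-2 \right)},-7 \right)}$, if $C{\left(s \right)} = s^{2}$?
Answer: $-489$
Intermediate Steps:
$P{\left(c \right)} = -2 + c$ ($P{\left(c \right)} = -4 + \left(c + 2\right) = -4 + \left(2 + c\right) = -2 + c$)
$E{\left(I,g \right)} = 6 - I$
$-409 - 8 E{\left(P{\left(-2 \right)},-7 \right)} = -409 - 8 \left(6 - \left(-2 - 2\right)\right) = -409 - 8 \left(6 - -4\right) = -409 - 8 \left(6 + 4\right) = -409 - 80 = -489$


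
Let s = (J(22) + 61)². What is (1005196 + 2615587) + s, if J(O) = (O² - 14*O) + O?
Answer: 3687864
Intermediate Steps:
J(O) = O² - 13*O
s = 67081 (s = (22*(-13 + 22) + 61)² = (22*9 + 61)² = (198 + 61)² = 259² = 67081)
(1005196 + 2615587) + s = (1005196 + 2615587) + 67081 = 3620783 + 67081 = 3687864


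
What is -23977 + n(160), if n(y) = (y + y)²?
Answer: 78423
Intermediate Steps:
n(y) = 4*y² (n(y) = (2*y)² = 4*y²)
-23977 + n(160) = -23977 + 4*160² = -23977 + 4*25600 = -23977 + 102400 = 78423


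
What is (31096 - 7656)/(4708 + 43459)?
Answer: 23440/48167 ≈ 0.48664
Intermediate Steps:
(31096 - 7656)/(4708 + 43459) = 23440/48167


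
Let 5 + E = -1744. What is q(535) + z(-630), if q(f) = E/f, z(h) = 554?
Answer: 294641/535 ≈ 550.73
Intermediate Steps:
E = -1749 (E = -5 - 1744 = -1749)
q(f) = -1749/f
q(535) + z(-630) = -1749/535 + 554 = 294641/535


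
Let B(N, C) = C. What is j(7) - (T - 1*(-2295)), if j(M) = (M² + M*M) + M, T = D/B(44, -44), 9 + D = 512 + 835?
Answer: -47511/22 ≈ -2159.6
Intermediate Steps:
D = 1338 (D = -9 + (512 + 835) = -9 + 1347 = 1338)
T = -669/22 (T = 1338/(-44) = 1338*(-1/44) = -669/22 ≈ -30.409)
j(M) = M + 2*M² (j(M) = (M² + M²) + M = 2*M² + M = M + 2*M²)
j(7) - (T - 1*(-2295)) = 7*(1 + 2*7) - (-669/22 - 1*(-2295)) = 7*(1 + 14) - (-669/22 + 2295) = 7*15 - 1*49821/22 = 105 - 49821/22 = -47511/22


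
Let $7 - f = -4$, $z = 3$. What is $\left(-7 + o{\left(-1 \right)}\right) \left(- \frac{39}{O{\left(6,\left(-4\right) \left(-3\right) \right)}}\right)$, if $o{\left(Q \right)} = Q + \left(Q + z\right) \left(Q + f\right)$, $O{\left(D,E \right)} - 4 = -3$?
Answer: $-468$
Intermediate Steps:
$O{\left(D,E \right)} = 1$ ($O{\left(D,E \right)} = 4 - 3 = 1$)
$f = 11$ ($f = 7 - -4 = 7 + 4 = 11$)
$o{\left(Q \right)} = Q + \left(3 + Q\right) \left(11 + Q\right)$ ($o{\left(Q \right)} = Q + \left(Q + 3\right) \left(Q + 11\right) = Q + \left(3 + Q\right) \left(11 + Q\right)$)
$\left(-7 + o{\left(-1 \right)}\right) \left(- \frac{39}{O{\left(6,\left(-4\right) \left(-3\right) \right)}}\right) = \left(-7 + \left(33 + \left(-1\right)^{2} + 15 \left(-1\right)\right)\right) \left(- \frac{39}{1}\right) = \left(-7 + \left(33 + 1 - 15\right)\right) \left(\left(-39\right) 1\right) = \left(-7 + 19\right) \left(-39\right) = 12 \left(-39\right) = -468$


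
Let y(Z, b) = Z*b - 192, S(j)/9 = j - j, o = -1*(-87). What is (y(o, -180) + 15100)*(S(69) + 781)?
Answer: -587312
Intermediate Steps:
o = 87
S(j) = 0 (S(j) = 9*(j - j) = 9*0 = 0)
y(Z, b) = -192 + Z*b
(y(o, -180) + 15100)*(S(69) + 781) = ((-192 + 87*(-180)) + 15100)*(0 + 781) = ((-192 - 15660) + 15100)*781 = (-15852 + 15100)*781 = -752*781 = -587312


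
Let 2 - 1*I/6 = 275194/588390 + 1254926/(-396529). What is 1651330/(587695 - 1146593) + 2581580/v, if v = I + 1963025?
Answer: -34973892779741223653035/21331608910938969633791 ≈ -1.6395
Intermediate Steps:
I = 1095890904134/38885616385 (I = 12 - 6*(275194/588390 + 1254926/(-396529)) = 12 - 6*(275194*(1/588390) + 1254926*(-1/396529)) = 12 - 6*(137597/294195 - 1254926/396529) = 12 - 6*(-314631753757/116656849155) = 12 + 629263507514/38885616385 = 1095890904134/38885616385 ≈ 28.182)
v = 76334532995068759/38885616385 (v = 1095890904134/38885616385 + 1963025 = 76334532995068759/38885616385 ≈ 1.9631e+6)
1651330/(587695 - 1146593) + 2581580/v = 1651330/(587695 - 1146593) + 2581580/(76334532995068759/38885616385) = 1651330/(-558898) + 2581580*(38885616385/76334532995068759) = 1651330*(-1/558898) + 100386329547188300/76334532995068759 = -825665/279449 + 100386329547188300/76334532995068759 = -34973892779741223653035/21331608910938969633791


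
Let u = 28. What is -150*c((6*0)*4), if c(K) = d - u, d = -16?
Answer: 6600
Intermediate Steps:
c(K) = -44 (c(K) = -16 - 1*28 = -16 - 28 = -44)
-150*c((6*0)*4) = -150*(-44) = 6600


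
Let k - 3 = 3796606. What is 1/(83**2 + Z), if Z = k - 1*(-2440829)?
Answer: 1/6244327 ≈ 1.6015e-7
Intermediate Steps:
k = 3796609 (k = 3 + 3796606 = 3796609)
Z = 6237438 (Z = 3796609 - 1*(-2440829) = 3796609 + 2440829 = 6237438)
1/(83**2 + Z) = 1/(83**2 + 6237438) = 1/(6889 + 6237438) = 1/6244327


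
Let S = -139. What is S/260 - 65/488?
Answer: -21183/31720 ≈ -0.66781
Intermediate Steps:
S/260 - 65/488 = -139/260 - 65/488 = -21183/31720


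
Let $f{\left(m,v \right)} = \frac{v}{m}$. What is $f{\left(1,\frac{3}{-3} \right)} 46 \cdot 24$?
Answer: $-1104$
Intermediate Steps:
$f{\left(1,\frac{3}{-3} \right)} 46 \cdot 24 = \frac{3 \frac{1}{-3}}{1} \cdot 46 \cdot 24 = 3 \left(- \frac{1}{3}\right) 1 \cdot 46 \cdot 24 = \left(-1\right) 1 \cdot 46 \cdot 24 = \left(-1\right) 46 \cdot 24 = \left(-46\right) 24 = -1104$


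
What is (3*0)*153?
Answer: 0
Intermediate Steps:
(3*0)*153 = 0*153 = 0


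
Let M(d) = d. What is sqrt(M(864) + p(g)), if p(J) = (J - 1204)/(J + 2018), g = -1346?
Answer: sqrt(674401)/28 ≈ 29.329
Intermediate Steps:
p(J) = (-1204 + J)/(2018 + J)
sqrt(M(864) + p(g)) = sqrt(864 + (-1204 - 1346)/(2018 - 1346)) = sqrt(864 - 2550/672) = sqrt(864 + (1/672)*(-2550)) = sqrt(864 - 425/112) = sqrt(96343/112) = sqrt(674401)/28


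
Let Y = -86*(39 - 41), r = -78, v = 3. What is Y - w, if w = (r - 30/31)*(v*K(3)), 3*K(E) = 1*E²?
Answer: 27364/31 ≈ 882.71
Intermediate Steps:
K(E) = E²/3 (K(E) = (1*E²)/3 = E²/3)
Y = 172 (Y = -86*(-2) = 172)
w = -22032/31 (w = (-78 - 30/31)*(3*((⅓)*3²)) = (-78 - 30*1/31)*(3*((⅓)*9)) = (-78 - 30/31)*(3*3) = -2448/31*9 = -22032/31 ≈ -710.71)
Y - w = 172 - 1*(-22032/31) = 172 + 22032/31 = 27364/31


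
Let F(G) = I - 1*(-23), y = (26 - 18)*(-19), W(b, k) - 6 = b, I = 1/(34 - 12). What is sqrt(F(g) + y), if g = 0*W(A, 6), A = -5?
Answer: I*sqrt(62414)/22 ≈ 11.356*I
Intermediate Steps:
I = 1/22 ≈ 0.045455
W(b, k) = 6 + b
y = -152 (y = 8*(-19) = -152)
g = 0 (g = 0*(6 - 5) = 0*1 = 0)
F(G) = 507/22 (F(G) = 1/22 - 1*(-23) = 1/22 + 23 = 507/22)
sqrt(F(g) + y) = sqrt(507/22 - 152) = sqrt(-2837/22) = I*sqrt(62414)/22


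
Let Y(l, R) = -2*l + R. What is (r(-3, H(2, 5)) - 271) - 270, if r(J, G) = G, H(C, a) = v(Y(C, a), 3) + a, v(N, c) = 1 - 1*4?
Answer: -539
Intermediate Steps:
Y(l, R) = R - 2*l
v(N, c) = -3 (v(N, c) = 1 - 4 = -3)
H(C, a) = -3 + a
(r(-3, H(2, 5)) - 271) - 270 = ((-3 + 5) - 271) - 270 = (2 - 271) - 270 = -269 - 270 = -539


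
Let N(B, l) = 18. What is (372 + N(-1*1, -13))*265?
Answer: 103350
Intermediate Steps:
(372 + N(-1*1, -13))*265 = (372 + 18)*265 = 390*265 = 103350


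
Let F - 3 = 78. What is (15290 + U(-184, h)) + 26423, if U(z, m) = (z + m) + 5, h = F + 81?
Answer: 41696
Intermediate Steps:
F = 81 (F = 3 + 78 = 81)
h = 162 (h = 81 + 81 = 162)
U(z, m) = 5 + m + z (U(z, m) = (m + z) + 5 = 5 + m + z)
(15290 + U(-184, h)) + 26423 = (15290 + (5 + 162 - 184)) + 26423 = (15290 - 17) + 26423 = 15273 + 26423 = 41696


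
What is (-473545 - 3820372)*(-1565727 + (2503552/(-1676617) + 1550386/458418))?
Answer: 2583656028956270287119206/384295705953 ≈ 6.7231e+12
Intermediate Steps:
(-473545 - 3820372)*(-1565727 + (2503552/(-1676617) + 1550386/458418)) = -4293917*(-1565727 + (2503552*(-1/1676617) + 1550386*(1/458418))) = -4293917*(-1565727 + (-2503552/1676617 + 775193/229209)) = -4293917*(-1565727 + 725865111713/384295705953) = -4293917*(-601701436929561118/384295705953) = 2583656028956270287119206/384295705953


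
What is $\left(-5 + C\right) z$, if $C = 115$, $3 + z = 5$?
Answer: $220$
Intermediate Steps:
$z = 2$ ($z = -3 + 5 = 2$)
$\left(-5 + C\right) z = \left(-5 + 115\right) 2 = 110 \cdot 2 = 220$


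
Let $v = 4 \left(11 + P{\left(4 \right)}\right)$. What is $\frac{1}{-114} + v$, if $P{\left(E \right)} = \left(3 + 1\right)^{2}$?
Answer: $\frac{12311}{114} \approx 107.99$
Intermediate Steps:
$P{\left(E \right)} = 16$ ($P{\left(E \right)} = 4^{2} = 16$)
$v = 108$ ($v = 4 \left(11 + 16\right) = 4 \cdot 27 = 108$)
$\frac{1}{-114} + v = \frac{1}{-114} + 108 = - \frac{1}{114} + 108 = \frac{12311}{114}$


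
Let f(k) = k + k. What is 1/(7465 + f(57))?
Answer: 1/7579 ≈ 0.00013194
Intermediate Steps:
f(k) = 2*k
1/(7465 + f(57)) = 1/(7465 + 2*57) = 1/(7465 + 114) = 1/7579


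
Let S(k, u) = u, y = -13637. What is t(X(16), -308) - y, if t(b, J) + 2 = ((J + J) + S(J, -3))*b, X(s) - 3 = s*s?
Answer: -146686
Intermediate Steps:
X(s) = 3 + s² (X(s) = 3 + s*s = 3 + s²)
t(b, J) = -2 + b*(-3 + 2*J) (t(b, J) = -2 + ((J + J) - 3)*b = -2 + (2*J - 3)*b = -2 + (-3 + 2*J)*b = -2 + b*(-3 + 2*J))
t(X(16), -308) - y = (-2 - 3*(3 + 16²) + 2*(-308)*(3 + 16²)) - 1*(-13637) = (-2 - 3*(3 + 256) + 2*(-308)*(3 + 256)) + 13637 = (-2 - 3*259 + 2*(-308)*259) + 13637 = (-2 - 777 - 159544) + 13637 = -160323 + 13637 = -146686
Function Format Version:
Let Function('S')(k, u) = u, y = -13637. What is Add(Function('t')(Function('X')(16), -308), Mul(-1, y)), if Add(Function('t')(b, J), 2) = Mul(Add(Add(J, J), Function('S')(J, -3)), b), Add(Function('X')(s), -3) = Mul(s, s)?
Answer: -146686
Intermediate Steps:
Function('X')(s) = Add(3, Pow(s, 2)) (Function('X')(s) = Add(3, Mul(s, s)) = Add(3, Pow(s, 2)))
Function('t')(b, J) = Add(-2, Mul(b, Add(-3, Mul(2, J)))) (Function('t')(b, J) = Add(-2, Mul(Add(Add(J, J), -3), b)) = Add(-2, Mul(Add(Mul(2, J), -3), b)) = Add(-2, Mul(Add(-3, Mul(2, J)), b)) = Add(-2, Mul(b, Add(-3, Mul(2, J)))))
Add(Function('t')(Function('X')(16), -308), Mul(-1, y)) = Add(Add(-2, Mul(-3, Add(3, Pow(16, 2))), Mul(2, -308, Add(3, Pow(16, 2)))), Mul(-1, -13637)) = Add(Add(-2, Mul(-3, Add(3, 256)), Mul(2, -308, Add(3, 256))), 13637) = Add(Add(-2, Mul(-3, 259), Mul(2, -308, 259)), 13637) = Add(Add(-2, -777, -159544), 13637) = Add(-160323, 13637) = -146686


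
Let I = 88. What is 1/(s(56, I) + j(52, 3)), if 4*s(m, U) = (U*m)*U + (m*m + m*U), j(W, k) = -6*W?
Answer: 1/110120 ≈ 9.0810e-6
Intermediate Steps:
s(m, U) = m**2/4 + U*m/4 + m*U**2/4 (s(m, U) = ((U*m)*U + (m*m + m*U))/4 = (m*U**2 + (m**2 + U*m))/4 = (m**2 + U*m + m*U**2)/4 = m**2/4 + U*m/4 + m*U**2/4)
1/(s(56, I) + j(52, 3)) = 1/((1/4)*56*(88 + 56 + 88**2) - 6*52) = 1/((1/4)*56*(88 + 56 + 7744) - 312) = 1/((1/4)*56*7888 - 312) = 1/(110432 - 312) = 1/110120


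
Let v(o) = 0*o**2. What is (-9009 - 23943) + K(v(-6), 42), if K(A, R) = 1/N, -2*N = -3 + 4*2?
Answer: -164762/5 ≈ -32952.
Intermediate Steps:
v(o) = 0
N = -5/2 (N = -(-3 + 4*2)/2 = -(-3 + 8)/2 = -1/2*5 = -5/2 ≈ -2.5000)
K(A, R) = -2/5 (K(A, R) = 1/(-5/2) = -2/5)
(-9009 - 23943) + K(v(-6), 42) = (-9009 - 23943) - 2/5 = -32952 - 2/5 = -164762/5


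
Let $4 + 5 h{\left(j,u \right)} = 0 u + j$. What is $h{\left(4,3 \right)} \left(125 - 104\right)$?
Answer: $0$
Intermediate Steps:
$h{\left(j,u \right)} = - \frac{4}{5} + \frac{j}{5}$ ($h{\left(j,u \right)} = - \frac{4}{5} + \frac{0 u + j}{5} = - \frac{4}{5} + \frac{0 + j}{5} = - \frac{4}{5} + \frac{j}{5}$)
$h{\left(4,3 \right)} \left(125 - 104\right) = \left(- \frac{4}{5} + \frac{1}{5} \cdot 4\right) \left(125 - 104\right) = \left(- \frac{4}{5} + \frac{4}{5}\right) 21 = 0 \cdot 21 = 0$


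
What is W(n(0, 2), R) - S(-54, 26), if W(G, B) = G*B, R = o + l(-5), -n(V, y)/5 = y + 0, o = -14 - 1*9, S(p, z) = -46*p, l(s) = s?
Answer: -2204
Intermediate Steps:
o = -23 (o = -14 - 9 = -23)
n(V, y) = -5*y (n(V, y) = -5*(y + 0) = -5*y)
R = -28 (R = -23 - 5 = -28)
W(G, B) = B*G
W(n(0, 2), R) - S(-54, 26) = -(-140)*2 - (-46)*(-54) = -28*(-10) - 1*2484 = 280 - 2484 = -2204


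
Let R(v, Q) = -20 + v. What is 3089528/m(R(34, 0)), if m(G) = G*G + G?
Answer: 1544764/105 ≈ 14712.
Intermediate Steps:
m(G) = G + G² (m(G) = G² + G = G + G²)
3089528/m(R(34, 0)) = 3089528/(((-20 + 34)*(1 + (-20 + 34)))) = 3089528/((14*(1 + 14))) = 3089528/((14*15)) = 3089528/210 = 3089528*(1/210) = 1544764/105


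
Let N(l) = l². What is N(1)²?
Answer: 1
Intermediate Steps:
N(1)² = (1²)² = 1² = 1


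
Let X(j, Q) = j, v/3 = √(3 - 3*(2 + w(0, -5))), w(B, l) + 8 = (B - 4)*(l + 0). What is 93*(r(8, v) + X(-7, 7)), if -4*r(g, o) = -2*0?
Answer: -651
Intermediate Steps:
w(B, l) = -8 + l*(-4 + B) (w(B, l) = -8 + (B - 4)*(l + 0) = -8 + (-4 + B)*l = -8 + l*(-4 + B))
v = 3*I*√39 (v = 3*√(3 - 3*(2 + (-8 - 4*(-5) + 0*(-5)))) = 3*√(3 - 3*(2 + (-8 + 20 + 0))) = 3*√(3 - 3*(2 + 12)) = 3*√(3 - 3*14) = 3*√(3 - 42) = 3*√(-39) = 3*(I*√39) = 3*I*√39 ≈ 18.735*I)
r(g, o) = 0 (r(g, o) = -(-1)*0/2 = -¼*0 = 0)
93*(r(8, v) + X(-7, 7)) = 93*(0 - 7) = 93*(-7) = -651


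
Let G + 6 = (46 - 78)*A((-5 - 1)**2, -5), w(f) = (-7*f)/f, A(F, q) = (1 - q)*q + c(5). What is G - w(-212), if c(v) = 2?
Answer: 897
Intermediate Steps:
A(F, q) = 2 + q*(1 - q) (A(F, q) = (1 - q)*q + 2 = q*(1 - q) + 2 = 2 + q*(1 - q))
w(f) = -7
G = 890 (G = -6 + (46 - 78)*(2 - 5 - 1*(-5)**2) = -6 - 32*(2 - 5 - 1*25) = -6 - 32*(2 - 5 - 25) = -6 - 32*(-28) = -6 + 896 = 890)
G - w(-212) = 890 - 1*(-7) = 890 + 7 = 897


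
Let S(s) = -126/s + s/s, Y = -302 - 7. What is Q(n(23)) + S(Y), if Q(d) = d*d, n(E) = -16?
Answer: 26513/103 ≈ 257.41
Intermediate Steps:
Q(d) = d²
Y = -309
S(s) = 1 - 126/s (S(s) = -126/s + 1 = 1 - 126/s)
Q(n(23)) + S(Y) = (-16)² + (-126 - 309)/(-309) = 256 - 1/309*(-435) = 256 + 145/103 = 26513/103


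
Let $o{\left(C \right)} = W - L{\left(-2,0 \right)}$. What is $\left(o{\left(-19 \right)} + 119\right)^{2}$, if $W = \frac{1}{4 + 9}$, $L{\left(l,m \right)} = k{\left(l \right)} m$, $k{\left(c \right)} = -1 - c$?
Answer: $\frac{2396304}{169} \approx 14179.0$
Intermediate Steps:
$L{\left(l,m \right)} = m \left(-1 - l\right)$ ($L{\left(l,m \right)} = \left(-1 - l\right) m = m \left(-1 - l\right)$)
$W = \frac{1}{13} \approx 0.076923$
$o{\left(C \right)} = \frac{1}{13}$ ($o{\left(C \right)} = \frac{1}{13} - \left(-1\right) 0 \left(1 - 2\right) = \frac{1}{13} - \left(-1\right) 0 \left(-1\right) = \frac{1}{13} - 0 = \frac{1}{13} + 0 = \frac{1}{13}$)
$\left(o{\left(-19 \right)} + 119\right)^{2} = \left(\frac{1}{13} + 119\right)^{2} = \left(\frac{1548}{13}\right)^{2} = \frac{2396304}{169}$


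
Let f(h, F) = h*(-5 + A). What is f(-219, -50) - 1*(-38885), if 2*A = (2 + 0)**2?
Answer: 39542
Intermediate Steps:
A = 2 (A = (2 + 0)**2/2 = (1/2)*2**2 = (1/2)*4 = 2)
f(h, F) = -3*h (f(h, F) = h*(-5 + 2) = h*(-3) = -3*h)
f(-219, -50) - 1*(-38885) = -3*(-219) - 1*(-38885) = 657 + 38885 = 39542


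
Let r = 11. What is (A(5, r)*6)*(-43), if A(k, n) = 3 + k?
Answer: -2064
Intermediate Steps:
(A(5, r)*6)*(-43) = ((3 + 5)*6)*(-43) = (8*6)*(-43) = 48*(-43) = -2064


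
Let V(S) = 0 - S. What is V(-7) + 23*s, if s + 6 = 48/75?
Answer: -2907/25 ≈ -116.28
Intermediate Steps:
V(S) = -S
s = -134/25 (s = -6 + 48/75 = -6 + 48*(1/75) = -6 + 16/25 = -134/25 ≈ -5.3600)
V(-7) + 23*s = -1*(-7) + 23*(-134/25) = 7 - 3082/25 = -2907/25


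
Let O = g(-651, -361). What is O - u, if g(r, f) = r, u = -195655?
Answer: 195004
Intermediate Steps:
O = -651
O - u = -651 - 1*(-195655) = -651 + 195655 = 195004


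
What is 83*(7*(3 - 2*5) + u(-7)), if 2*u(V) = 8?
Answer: -3735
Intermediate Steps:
u(V) = 4 (u(V) = (½)*8 = 4)
83*(7*(3 - 2*5) + u(-7)) = 83*(7*(3 - 2*5) + 4) = 83*(7*(3 - 10) + 4) = 83*(7*(-7) + 4) = 83*(-49 + 4) = 83*(-45) = -3735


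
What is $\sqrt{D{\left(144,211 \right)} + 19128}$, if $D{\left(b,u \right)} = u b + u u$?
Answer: $\sqrt{94033} \approx 306.65$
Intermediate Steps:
$D{\left(b,u \right)} = u^{2} + b u$ ($D{\left(b,u \right)} = b u + u^{2} = u^{2} + b u$)
$\sqrt{D{\left(144,211 \right)} + 19128} = \sqrt{211 \left(144 + 211\right) + 19128} = \sqrt{211 \cdot 355 + 19128} = \sqrt{74905 + 19128} = \sqrt{94033}$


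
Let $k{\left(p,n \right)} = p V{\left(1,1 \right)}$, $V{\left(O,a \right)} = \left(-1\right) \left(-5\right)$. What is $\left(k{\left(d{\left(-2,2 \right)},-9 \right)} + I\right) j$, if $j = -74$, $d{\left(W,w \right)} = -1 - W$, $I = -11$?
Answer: $444$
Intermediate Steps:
$V{\left(O,a \right)} = 5$
$k{\left(p,n \right)} = 5 p$ ($k{\left(p,n \right)} = p 5 = 5 p$)
$\left(k{\left(d{\left(-2,2 \right)},-9 \right)} + I\right) j = \left(5 \left(-1 - -2\right) - 11\right) \left(-74\right) = \left(5 \left(-1 + 2\right) - 11\right) \left(-74\right) = \left(5 \cdot 1 - 11\right) \left(-74\right) = \left(5 - 11\right) \left(-74\right) = \left(-6\right) \left(-74\right) = 444$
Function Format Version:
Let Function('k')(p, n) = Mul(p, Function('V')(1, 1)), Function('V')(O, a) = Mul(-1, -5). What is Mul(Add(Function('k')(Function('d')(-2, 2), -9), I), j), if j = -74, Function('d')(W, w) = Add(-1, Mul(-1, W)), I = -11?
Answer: 444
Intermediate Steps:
Function('V')(O, a) = 5
Function('k')(p, n) = Mul(5, p) (Function('k')(p, n) = Mul(p, 5) = Mul(5, p))
Mul(Add(Function('k')(Function('d')(-2, 2), -9), I), j) = Mul(Add(Mul(5, Add(-1, Mul(-1, -2))), -11), -74) = Mul(Add(Mul(5, Add(-1, 2)), -11), -74) = Mul(Add(Mul(5, 1), -11), -74) = Mul(Add(5, -11), -74) = Mul(-6, -74) = 444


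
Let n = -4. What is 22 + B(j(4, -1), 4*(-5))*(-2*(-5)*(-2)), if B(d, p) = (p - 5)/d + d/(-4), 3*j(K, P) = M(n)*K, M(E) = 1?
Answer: 1211/3 ≈ 403.67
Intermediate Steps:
j(K, P) = K/3 (j(K, P) = (1*K)/3 = K/3)
B(d, p) = -d/4 + (-5 + p)/d (B(d, p) = (-5 + p)/d + d*(-¼) = (-5 + p)/d - d/4 = -d/4 + (-5 + p)/d)
22 + B(j(4, -1), 4*(-5))*(-2*(-5)*(-2)) = 22 + ((-5 + 4*(-5) - ((⅓)*4)²/4)/(((⅓)*4)))*(-2*(-5)*(-2)) = 22 + ((-5 - 20 - (4/3)²/4)/(4/3))*(10*(-2)) = 22 + (3*(-5 - 20 - ¼*16/9)/4)*(-20) = 22 + (3*(-5 - 20 - 4/9)/4)*(-20) = 22 + ((¾)*(-229/9))*(-20) = 22 - 229/12*(-20) = 22 + 1145/3 = 1211/3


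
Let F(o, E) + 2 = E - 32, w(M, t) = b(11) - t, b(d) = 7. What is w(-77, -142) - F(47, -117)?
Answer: 300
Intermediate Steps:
w(M, t) = 7 - t
F(o, E) = -34 + E (F(o, E) = -2 + (E - 32) = -2 + (-32 + E) = -34 + E)
w(-77, -142) - F(47, -117) = (7 - 1*(-142)) - (-34 - 117) = (7 + 142) - 1*(-151) = 149 + 151 = 300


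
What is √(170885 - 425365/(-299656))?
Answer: 45*√1894386051978/149828 ≈ 413.38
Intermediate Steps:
√(170885 - 425365/(-299656)) = √(170885 - 425365*(-1/299656)) = √(170885 + 425365/299656) = √(51207140925/299656) = 45*√1894386051978/149828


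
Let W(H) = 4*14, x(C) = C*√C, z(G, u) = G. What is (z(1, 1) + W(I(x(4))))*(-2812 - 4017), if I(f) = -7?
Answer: -389253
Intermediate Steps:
x(C) = C^(3/2)
W(H) = 56
(z(1, 1) + W(I(x(4))))*(-2812 - 4017) = (1 + 56)*(-2812 - 4017) = 57*(-6829) = -389253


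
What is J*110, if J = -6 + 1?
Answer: -550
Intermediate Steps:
J = -5
J*110 = -5*110 = -550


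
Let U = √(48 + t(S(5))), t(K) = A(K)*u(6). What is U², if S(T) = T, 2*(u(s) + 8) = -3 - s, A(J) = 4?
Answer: -2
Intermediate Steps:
u(s) = -19/2 - s/2 (u(s) = -8 + (-3 - s)/2 = -8 + (-3/2 - s/2) = -19/2 - s/2)
t(K) = -50 (t(K) = 4*(-19/2 - ½*6) = 4*(-19/2 - 3) = 4*(-25/2) = -50)
U = I*√2 (U = √(48 - 50) = √(-2) = I*√2 ≈ 1.4142*I)
U² = (I*√2)² = -2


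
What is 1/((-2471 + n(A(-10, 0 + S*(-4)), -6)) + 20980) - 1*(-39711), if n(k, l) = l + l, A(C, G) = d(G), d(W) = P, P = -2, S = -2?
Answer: 734534368/18497 ≈ 39711.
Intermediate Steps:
d(W) = -2
A(C, G) = -2
n(k, l) = 2*l
1/((-2471 + n(A(-10, 0 + S*(-4)), -6)) + 20980) - 1*(-39711) = 1/((-2471 + 2*(-6)) + 20980) - 1*(-39711) = 1/((-2471 - 12) + 20980) + 39711 = 1/(-2483 + 20980) + 39711 = 1/18497 + 39711 = 734534368/18497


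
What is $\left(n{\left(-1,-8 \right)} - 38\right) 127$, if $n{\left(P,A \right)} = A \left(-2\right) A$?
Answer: $-21082$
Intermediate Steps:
$n{\left(P,A \right)} = - 2 A^{2}$ ($n{\left(P,A \right)} = - 2 A A = - 2 A^{2}$)
$\left(n{\left(-1,-8 \right)} - 38\right) 127 = \left(- 2 \left(-8\right)^{2} - 38\right) 127 = \left(\left(-2\right) 64 - 38\right) 127 = \left(-128 - 38\right) 127 = \left(-166\right) 127 = -21082$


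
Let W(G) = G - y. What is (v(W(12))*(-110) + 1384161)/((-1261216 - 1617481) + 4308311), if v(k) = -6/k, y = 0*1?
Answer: 692108/714807 ≈ 0.96824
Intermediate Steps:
y = 0
W(G) = G (W(G) = G - 1*0 = G + 0 = G)
(v(W(12))*(-110) + 1384161)/((-1261216 - 1617481) + 4308311) = (-6/12*(-110) + 1384161)/((-1261216 - 1617481) + 4308311) = (-6*1/12*(-110) + 1384161)/(-2878697 + 4308311) = (-½*(-110) + 1384161)/1429614 = (55 + 1384161)*(1/1429614) = 1384216*(1/1429614) = 692108/714807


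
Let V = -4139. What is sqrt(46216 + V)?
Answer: sqrt(42077) ≈ 205.13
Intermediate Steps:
sqrt(46216 + V) = sqrt(46216 - 4139) = sqrt(42077)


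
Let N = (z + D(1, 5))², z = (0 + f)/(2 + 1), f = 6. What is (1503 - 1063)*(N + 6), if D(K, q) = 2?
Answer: 9680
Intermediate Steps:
z = 2 (z = (0 + 6)/(2 + 1) = 6/3 = 6*(⅓) = 2)
N = 16 (N = (2 + 2)² = 4² = 16)
(1503 - 1063)*(N + 6) = (1503 - 1063)*(16 + 6) = 440*22 = 9680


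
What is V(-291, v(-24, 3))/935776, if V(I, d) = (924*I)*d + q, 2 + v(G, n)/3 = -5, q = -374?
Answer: 2823095/467888 ≈ 6.0337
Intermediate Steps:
v(G, n) = -21 (v(G, n) = -6 + 3*(-5) = -6 - 15 = -21)
V(I, d) = -374 + 924*I*d (V(I, d) = (924*I)*d - 374 = 924*I*d - 374 = -374 + 924*I*d)
V(-291, v(-24, 3))/935776 = (-374 + 924*(-291)*(-21))/935776 = (-374 + 5646564)*(1/935776) = 5646190*(1/935776) = 2823095/467888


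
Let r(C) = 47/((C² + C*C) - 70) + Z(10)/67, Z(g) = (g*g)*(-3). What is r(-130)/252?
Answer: -10115851/569497320 ≈ -0.017763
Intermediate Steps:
Z(g) = -3*g² (Z(g) = g²*(-3) = -3*g²)
r(C) = -300/67 + 47/(-70 + 2*C²) (r(C) = 47/((C² + C*C) - 70) - 3*10²/67 = 47/((C² + C²) - 70) - 3*100*(1/67) = 47/(2*C² - 70) - 300*1/67 = 47/(-70 + 2*C²) - 300/67 = -300/67 + 47/(-70 + 2*C²))
r(-130)/252 = ((24149 - 600*(-130)²)/(134*(-35 + (-130)²)))/252 = ((24149 - 600*16900)/(134*(-35 + 16900)))*(1/252) = ((1/134)*(24149 - 10140000)/16865)*(1/252) = ((1/134)*(1/16865)*(-10115851))*(1/252) = -10115851/2259910*1/252 = -10115851/569497320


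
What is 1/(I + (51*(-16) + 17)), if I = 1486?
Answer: 1/687 ≈ 0.0014556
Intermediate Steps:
1/(I + (51*(-16) + 17)) = 1/(1486 + (51*(-16) + 17)) = 1/(1486 + (-816 + 17)) = 1/(1486 - 799) = 1/687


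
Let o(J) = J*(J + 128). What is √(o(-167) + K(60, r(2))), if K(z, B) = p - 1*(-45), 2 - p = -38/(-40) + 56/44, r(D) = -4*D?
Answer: √79349105/110 ≈ 80.980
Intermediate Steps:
p = -49/220 (p = 2 - (-38/(-40) + 56/44) = 2 - (-38*(-1/40) + 56*(1/44)) = 2 - (19/20 + 14/11) = 2 - 1*489/220 = 2 - 489/220 = -49/220 ≈ -0.22273)
o(J) = J*(128 + J)
K(z, B) = 9851/220 (K(z, B) = -49/220 - 1*(-45) = -49/220 + 45 = 9851/220)
√(o(-167) + K(60, r(2))) = √(-167*(128 - 167) + 9851/220) = √(-167*(-39) + 9851/220) = √(6513 + 9851/220) = √(1442711/220) = √79349105/110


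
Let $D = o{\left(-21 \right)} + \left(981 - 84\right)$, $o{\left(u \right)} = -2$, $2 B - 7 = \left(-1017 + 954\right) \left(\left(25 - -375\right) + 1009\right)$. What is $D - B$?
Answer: $45275$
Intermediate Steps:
$B = -44380$ ($B = \frac{7}{2} + \frac{\left(-1017 + 954\right) \left(\left(25 - -375\right) + 1009\right)}{2} = \frac{7}{2} + \frac{\left(-63\right) \left(\left(25 + 375\right) + 1009\right)}{2} = \frac{7}{2} + \frac{\left(-63\right) \left(400 + 1009\right)}{2} = \frac{7}{2} + \frac{\left(-63\right) 1409}{2} = \frac{7}{2} + \frac{1}{2} \left(-88767\right) = \frac{7}{2} - \frac{88767}{2} = -44380$)
$D = 895$ ($D = -2 + \left(981 - 84\right) = -2 + 897 = 895$)
$D - B = 895 - -44380 = 895 + 44380 = 45275$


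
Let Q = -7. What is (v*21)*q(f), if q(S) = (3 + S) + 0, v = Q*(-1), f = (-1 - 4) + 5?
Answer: 441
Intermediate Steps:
f = 0 (f = -5 + 5 = 0)
v = 7 (v = -7*(-1) = 7)
q(S) = 3 + S
(v*21)*q(f) = (7*21)*(3 + 0) = 147*3 = 441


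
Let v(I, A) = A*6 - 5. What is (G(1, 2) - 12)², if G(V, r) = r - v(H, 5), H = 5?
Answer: 1225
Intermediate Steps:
v(I, A) = -5 + 6*A (v(I, A) = 6*A - 5 = -5 + 6*A)
G(V, r) = -25 + r (G(V, r) = r - (-5 + 6*5) = r - (-5 + 30) = r - 1*25 = r - 25 = -25 + r)
(G(1, 2) - 12)² = ((-25 + 2) - 12)² = (-23 - 12)² = (-35)² = 1225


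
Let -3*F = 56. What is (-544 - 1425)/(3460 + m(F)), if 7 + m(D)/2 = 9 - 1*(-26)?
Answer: -1969/3516 ≈ -0.56001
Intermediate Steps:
F = -56/3 (F = -⅓*56 = -56/3 ≈ -18.667)
m(D) = 56 (m(D) = -14 + 2*(9 - 1*(-26)) = -14 + 2*(9 + 26) = -14 + 2*35 = -14 + 70 = 56)
(-544 - 1425)/(3460 + m(F)) = (-544 - 1425)/(3460 + 56) = -1969/3516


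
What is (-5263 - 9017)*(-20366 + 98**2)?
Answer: 153681360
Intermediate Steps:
(-5263 - 9017)*(-20366 + 98**2) = -14280*(-20366 + 9604) = -14280*(-10762) = 153681360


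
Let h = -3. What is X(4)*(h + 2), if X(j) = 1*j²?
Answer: -16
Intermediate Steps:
X(j) = j²
X(4)*(h + 2) = 4²*(-3 + 2) = 16*(-1) = -16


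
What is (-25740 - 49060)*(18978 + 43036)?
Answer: -4638647200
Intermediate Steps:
(-25740 - 49060)*(18978 + 43036) = -74800*62014 = -4638647200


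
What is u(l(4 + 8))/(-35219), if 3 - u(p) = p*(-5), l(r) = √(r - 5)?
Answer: -3/35219 - 5*√7/35219 ≈ -0.00046080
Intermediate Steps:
l(r) = √(-5 + r)
u(p) = 3 + 5*p (u(p) = 3 - p*(-5) = 3 - (-5)*p = 3 + 5*p)
u(l(4 + 8))/(-35219) = (3 + 5*√(-5 + (4 + 8)))/(-35219) = (3 + 5*√(-5 + 12))*(-1/35219) = (3 + 5*√7)*(-1/35219) = -3/35219 - 5*√7/35219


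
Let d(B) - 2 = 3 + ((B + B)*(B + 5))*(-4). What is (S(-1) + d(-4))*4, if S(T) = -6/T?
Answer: 172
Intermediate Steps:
d(B) = 5 - 8*B*(5 + B) (d(B) = 2 + (3 + ((B + B)*(B + 5))*(-4)) = 2 + (3 + ((2*B)*(5 + B))*(-4)) = 2 + (3 + (2*B*(5 + B))*(-4)) = 2 + (3 - 8*B*(5 + B)) = 5 - 8*B*(5 + B))
(S(-1) + d(-4))*4 = (-6/(-1) + (5 - 40*(-4) - 8*(-4)**2))*4 = (-6*(-1) + (5 + 160 - 8*16))*4 = (6 + (5 + 160 - 128))*4 = (6 + 37)*4 = 43*4 = 172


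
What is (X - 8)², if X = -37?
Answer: 2025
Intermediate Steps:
(X - 8)² = (-37 - 8)² = (-45)² = 2025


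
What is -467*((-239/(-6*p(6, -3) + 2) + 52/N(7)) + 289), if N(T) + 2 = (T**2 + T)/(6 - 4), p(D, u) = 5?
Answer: -3916729/28 ≈ -1.3988e+5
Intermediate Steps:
N(T) = -2 + T/2 + T**2/2 (N(T) = -2 + (T**2 + T)/(6 - 4) = -2 + (T + T**2)/2 = -2 + (T + T**2)*(1/2) = -2 + (T/2 + T**2/2) = -2 + T/2 + T**2/2)
-467*((-239/(-6*p(6, -3) + 2) + 52/N(7)) + 289) = -467*((-239/(-6*5 + 2) + 52/(-2 + (1/2)*7 + (1/2)*7**2)) + 289) = -467*((-239/(-30 + 2) + 52/(-2 + 7/2 + (1/2)*49)) + 289) = -467*((-239/(-28) + 52/(-2 + 7/2 + 49/2)) + 289) = -467*((-239*(-1/28) + 52/26) + 289) = -467*((239/28 + 52*(1/26)) + 289) = -467*((239/28 + 2) + 289) = -467*(295/28 + 289) = -467*8387/28 = -3916729/28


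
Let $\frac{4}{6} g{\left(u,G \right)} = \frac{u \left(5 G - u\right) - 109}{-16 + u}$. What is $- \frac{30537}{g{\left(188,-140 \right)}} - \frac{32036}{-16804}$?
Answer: $\frac{16048048253}{701789653} \approx 22.867$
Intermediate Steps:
$g{\left(u,G \right)} = \frac{3 \left(-109 + u \left(- u + 5 G\right)\right)}{2 \left(-16 + u\right)}$ ($g{\left(u,G \right)} = \frac{3 \frac{u \left(5 G - u\right) - 109}{-16 + u}}{2} = \frac{3 \frac{u \left(- u + 5 G\right) - 109}{-16 + u}}{2} = \frac{3 \frac{-109 + u \left(- u + 5 G\right)}{-16 + u}}{2} = \frac{3 \left(-109 + u \left(- u + 5 G\right)\right)}{2 \left(-16 + u\right)}$)
$- \frac{30537}{g{\left(188,-140 \right)}} - \frac{32036}{-16804} = - \frac{30537}{\frac{3}{2} \frac{1}{-16 + 188} \left(-109 - 188^{2} + 5 \left(-140\right) 188\right)} - \frac{32036}{-16804} = - \frac{30537}{\frac{3}{2} \cdot \frac{1}{172} \left(-109 - 35344 - 131600\right)} - - \frac{8009}{4201} = - \frac{30537}{\frac{3}{2} \cdot \frac{1}{172} \left(-109 - 35344 - 131600\right)} + \frac{8009}{4201} = - \frac{30537}{\frac{3}{2} \cdot \frac{1}{172} \left(-167053\right)} + \frac{8009}{4201} = - \frac{30537}{- \frac{501159}{344}} + \frac{8009}{4201} = \left(-30537\right) \left(- \frac{344}{501159}\right) + \frac{8009}{4201} = \frac{3501576}{167053} + \frac{8009}{4201} = \frac{16048048253}{701789653}$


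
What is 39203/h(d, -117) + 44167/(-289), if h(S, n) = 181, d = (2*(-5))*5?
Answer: 3335440/52309 ≈ 63.764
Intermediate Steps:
d = -50 (d = -10*5 = -50)
39203/h(d, -117) + 44167/(-289) = 39203/181 + 44167/(-289) = 39203*(1/181) + 44167*(-1/289) = 39203/181 - 44167/289 = 3335440/52309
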